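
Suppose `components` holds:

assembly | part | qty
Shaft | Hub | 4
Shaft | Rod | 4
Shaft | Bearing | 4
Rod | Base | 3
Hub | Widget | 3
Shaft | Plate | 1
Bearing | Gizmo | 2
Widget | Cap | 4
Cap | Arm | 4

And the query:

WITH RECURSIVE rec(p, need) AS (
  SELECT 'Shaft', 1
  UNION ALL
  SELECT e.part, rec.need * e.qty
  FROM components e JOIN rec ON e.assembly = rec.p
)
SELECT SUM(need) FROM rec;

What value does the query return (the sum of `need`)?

286

Base: (Shaft, need=1).
Iteration 1: components of {Shaft} -> Bearing = 1*4 = 4, Hub = 1*4 = 4, Plate = 1*1 = 1, Rod = 1*4 = 4.
Iteration 2: components of {Bearing,Hub,Plate,Rod} -> Base = 4*3 = 12, Gizmo = 4*2 = 8, Widget = 4*3 = 12.
Iteration 3: components of {Base,Gizmo,Widget} -> Cap = 12*4 = 48.
Iteration 4: components of {Cap} -> Arm = 48*4 = 192.
Iteration 5: no further components; recursion stops.
SUM(need) = 1 + 4 + 4 + 4 + 1 + 12 + 12 + 8 + 48 + 192 = 286.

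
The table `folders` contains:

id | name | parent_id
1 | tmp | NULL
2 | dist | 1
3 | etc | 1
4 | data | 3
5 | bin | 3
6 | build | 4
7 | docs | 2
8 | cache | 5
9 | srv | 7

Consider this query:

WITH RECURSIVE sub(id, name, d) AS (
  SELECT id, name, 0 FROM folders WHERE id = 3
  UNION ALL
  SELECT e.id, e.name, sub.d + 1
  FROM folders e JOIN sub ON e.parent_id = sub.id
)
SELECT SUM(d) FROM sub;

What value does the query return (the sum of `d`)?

Base: id=3 (etc) at d 0.
Iteration 1: rows with parent_id in {3} -> data (id 4, d 1), bin (id 5, d 1).
Iteration 2: rows with parent_id in {4,5} -> build (id 6, d 2), cache (id 8, d 2).
Iteration 3: no rows with parent_id in {6,8}; recursion stops.
SUM(d) = 0 + 1 + 1 + 2 + 2 = 6.

6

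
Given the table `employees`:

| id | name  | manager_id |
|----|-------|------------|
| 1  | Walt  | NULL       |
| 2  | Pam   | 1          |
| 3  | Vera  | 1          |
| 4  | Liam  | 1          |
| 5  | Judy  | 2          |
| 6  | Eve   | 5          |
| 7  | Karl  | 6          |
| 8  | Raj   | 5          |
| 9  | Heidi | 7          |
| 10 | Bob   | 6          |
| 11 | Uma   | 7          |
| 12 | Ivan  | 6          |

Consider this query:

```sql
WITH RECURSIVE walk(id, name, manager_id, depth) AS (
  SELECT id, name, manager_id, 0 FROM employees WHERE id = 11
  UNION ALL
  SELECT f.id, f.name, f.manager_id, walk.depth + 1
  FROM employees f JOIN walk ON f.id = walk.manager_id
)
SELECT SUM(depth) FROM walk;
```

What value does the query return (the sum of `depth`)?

Base: id=11 (Uma), manager_id=7, depth 0.
Iteration 1: join on id=7 -> Karl (id 7, manager_id=6, depth 1).
Iteration 2: join on id=6 -> Eve (id 6, manager_id=5, depth 2).
Iteration 3: join on id=5 -> Judy (id 5, manager_id=2, depth 3).
Iteration 4: join on id=2 -> Pam (id 2, manager_id=1, depth 4).
Iteration 5: join on id=1 -> Walt (id 1, manager_id=NULL, depth 5).
Iteration 6: manager_id is NULL; no match; recursion stops.
SUM(depth) = 0 + 1 + 2 + 3 + 4 + 5 = 15.

15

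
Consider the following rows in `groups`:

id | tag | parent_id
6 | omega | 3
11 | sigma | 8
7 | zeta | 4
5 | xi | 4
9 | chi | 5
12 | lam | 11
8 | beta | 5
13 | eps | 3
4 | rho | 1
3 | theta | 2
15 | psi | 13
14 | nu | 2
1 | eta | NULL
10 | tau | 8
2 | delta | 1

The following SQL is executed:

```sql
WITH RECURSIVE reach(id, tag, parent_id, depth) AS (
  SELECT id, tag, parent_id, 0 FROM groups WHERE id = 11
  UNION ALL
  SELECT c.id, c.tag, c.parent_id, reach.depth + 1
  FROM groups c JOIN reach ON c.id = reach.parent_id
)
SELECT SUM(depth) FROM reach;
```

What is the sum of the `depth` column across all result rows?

Base: id=11 (sigma), parent_id=8, depth 0.
Iteration 1: join on id=8 -> beta (id 8, parent_id=5, depth 1).
Iteration 2: join on id=5 -> xi (id 5, parent_id=4, depth 2).
Iteration 3: join on id=4 -> rho (id 4, parent_id=1, depth 3).
Iteration 4: join on id=1 -> eta (id 1, parent_id=NULL, depth 4).
Iteration 5: parent_id is NULL; no match; recursion stops.
SUM(depth) = 0 + 1 + 2 + 3 + 4 = 10.

10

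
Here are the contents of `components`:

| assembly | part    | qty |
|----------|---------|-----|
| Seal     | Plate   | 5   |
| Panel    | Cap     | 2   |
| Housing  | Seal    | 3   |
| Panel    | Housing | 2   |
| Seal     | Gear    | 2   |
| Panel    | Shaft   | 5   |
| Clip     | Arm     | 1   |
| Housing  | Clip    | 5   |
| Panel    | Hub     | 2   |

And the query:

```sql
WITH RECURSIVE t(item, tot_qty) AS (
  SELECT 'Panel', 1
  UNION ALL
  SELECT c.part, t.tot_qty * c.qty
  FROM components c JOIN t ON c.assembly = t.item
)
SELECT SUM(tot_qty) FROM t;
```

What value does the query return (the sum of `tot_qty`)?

Base: (Panel, tot_qty=1).
Iteration 1: components of {Panel} -> Cap = 1*2 = 2, Housing = 1*2 = 2, Hub = 1*2 = 2, Shaft = 1*5 = 5.
Iteration 2: components of {Cap,Housing,Hub,Shaft} -> Clip = 2*5 = 10, Seal = 2*3 = 6.
Iteration 3: components of {Clip,Seal} -> Arm = 10*1 = 10, Gear = 6*2 = 12, Plate = 6*5 = 30.
Iteration 4: no further components; recursion stops.
SUM(tot_qty) = 1 + 2 + 2 + 5 + 2 + 6 + 10 + 30 + 12 + 10 = 80.

80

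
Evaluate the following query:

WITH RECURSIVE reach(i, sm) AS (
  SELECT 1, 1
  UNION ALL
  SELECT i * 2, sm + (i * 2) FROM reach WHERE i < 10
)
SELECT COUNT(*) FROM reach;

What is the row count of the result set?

Base: i=1, sm=1.
Iteration 1: 1 < 10 holds -> i = 1 * 2 = 2, sm = 1 + 2 = 3.
Iteration 2: 2 < 10 holds -> i = 2 * 2 = 4, sm = 3 + 4 = 7.
Iteration 3: 4 < 10 holds -> i = 4 * 2 = 8, sm = 7 + 8 = 15.
Iteration 4: 8 < 10 holds -> i = 8 * 2 = 16, sm = 15 + 16 = 31.
Iteration 5: 16 < 10 fails; recursion stops.
Total rows emitted: 5.

5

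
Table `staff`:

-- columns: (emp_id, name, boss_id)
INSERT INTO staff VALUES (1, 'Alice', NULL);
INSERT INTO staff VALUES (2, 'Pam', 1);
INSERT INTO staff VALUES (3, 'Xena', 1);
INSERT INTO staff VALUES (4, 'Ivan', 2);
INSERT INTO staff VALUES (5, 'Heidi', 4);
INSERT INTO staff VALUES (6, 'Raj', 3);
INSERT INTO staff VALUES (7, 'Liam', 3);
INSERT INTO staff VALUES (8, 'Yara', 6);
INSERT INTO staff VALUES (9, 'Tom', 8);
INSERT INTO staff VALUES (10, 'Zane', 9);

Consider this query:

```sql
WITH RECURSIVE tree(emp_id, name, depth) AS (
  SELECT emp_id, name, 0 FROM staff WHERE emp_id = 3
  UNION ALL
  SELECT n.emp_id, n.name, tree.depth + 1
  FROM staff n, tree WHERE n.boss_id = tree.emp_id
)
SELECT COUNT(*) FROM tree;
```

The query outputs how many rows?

6

Base: emp_id=3 (Xena) at depth 0.
Iteration 1: rows with boss_id in {3} -> Raj (id 6, depth 1), Liam (id 7, depth 1).
Iteration 2: rows with boss_id in {6,7} -> Yara (id 8, depth 2).
Iteration 3: rows with boss_id in {8} -> Tom (id 9, depth 3).
Iteration 4: rows with boss_id in {9} -> Zane (id 10, depth 4).
Iteration 5: no rows with boss_id in {10}; recursion stops.
Total rows emitted: 6.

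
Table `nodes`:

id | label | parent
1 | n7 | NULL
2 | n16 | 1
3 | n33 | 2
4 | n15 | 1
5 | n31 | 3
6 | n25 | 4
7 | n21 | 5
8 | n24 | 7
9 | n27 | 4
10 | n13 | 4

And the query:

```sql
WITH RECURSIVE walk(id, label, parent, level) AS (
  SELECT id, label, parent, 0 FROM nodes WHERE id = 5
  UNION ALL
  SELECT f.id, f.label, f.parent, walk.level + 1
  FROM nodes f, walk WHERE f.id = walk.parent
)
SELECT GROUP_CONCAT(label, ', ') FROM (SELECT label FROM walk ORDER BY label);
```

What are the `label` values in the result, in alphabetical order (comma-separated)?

n16, n31, n33, n7

Base: id=5 (n31), parent=3, level 0.
Iteration 1: join on id=3 -> n33 (id 3, parent=2, level 1).
Iteration 2: join on id=2 -> n16 (id 2, parent=1, level 2).
Iteration 3: join on id=1 -> n7 (id 1, parent=NULL, level 3).
Iteration 4: parent is NULL; no match; recursion stops.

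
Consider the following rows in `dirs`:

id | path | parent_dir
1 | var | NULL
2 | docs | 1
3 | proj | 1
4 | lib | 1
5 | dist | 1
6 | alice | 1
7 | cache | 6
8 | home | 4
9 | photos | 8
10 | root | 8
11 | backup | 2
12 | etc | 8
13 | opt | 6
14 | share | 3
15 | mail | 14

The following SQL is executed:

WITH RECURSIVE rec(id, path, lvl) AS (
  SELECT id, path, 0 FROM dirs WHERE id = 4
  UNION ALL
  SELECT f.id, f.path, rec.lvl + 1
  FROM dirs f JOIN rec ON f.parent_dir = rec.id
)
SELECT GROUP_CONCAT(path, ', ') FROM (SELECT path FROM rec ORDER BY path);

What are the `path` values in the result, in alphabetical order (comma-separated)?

etc, home, lib, photos, root

Base: id=4 (lib) at lvl 0.
Iteration 1: rows with parent_dir in {4} -> home (id 8, lvl 1).
Iteration 2: rows with parent_dir in {8} -> photos (id 9, lvl 2), root (id 10, lvl 2), etc (id 12, lvl 2).
Iteration 3: no rows with parent_dir in {9,10,12}; recursion stops.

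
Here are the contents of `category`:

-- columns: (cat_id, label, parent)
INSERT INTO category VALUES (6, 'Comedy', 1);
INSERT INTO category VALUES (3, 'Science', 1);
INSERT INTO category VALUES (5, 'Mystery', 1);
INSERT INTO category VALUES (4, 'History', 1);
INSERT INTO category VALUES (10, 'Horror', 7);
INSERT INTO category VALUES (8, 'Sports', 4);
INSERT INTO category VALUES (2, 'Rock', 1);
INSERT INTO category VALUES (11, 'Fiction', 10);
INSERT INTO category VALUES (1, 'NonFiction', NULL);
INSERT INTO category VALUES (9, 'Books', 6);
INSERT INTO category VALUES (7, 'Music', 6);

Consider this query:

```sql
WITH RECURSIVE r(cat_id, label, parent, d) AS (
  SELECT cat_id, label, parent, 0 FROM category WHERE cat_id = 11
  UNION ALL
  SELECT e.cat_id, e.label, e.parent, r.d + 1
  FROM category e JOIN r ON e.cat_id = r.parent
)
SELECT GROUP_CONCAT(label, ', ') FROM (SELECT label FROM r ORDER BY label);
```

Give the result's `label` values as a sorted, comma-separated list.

Base: cat_id=11 (Fiction), parent=10, d 0.
Iteration 1: join on cat_id=10 -> Horror (id 10, parent=7, d 1).
Iteration 2: join on cat_id=7 -> Music (id 7, parent=6, d 2).
Iteration 3: join on cat_id=6 -> Comedy (id 6, parent=1, d 3).
Iteration 4: join on cat_id=1 -> NonFiction (id 1, parent=NULL, d 4).
Iteration 5: parent is NULL; no match; recursion stops.

Comedy, Fiction, Horror, Music, NonFiction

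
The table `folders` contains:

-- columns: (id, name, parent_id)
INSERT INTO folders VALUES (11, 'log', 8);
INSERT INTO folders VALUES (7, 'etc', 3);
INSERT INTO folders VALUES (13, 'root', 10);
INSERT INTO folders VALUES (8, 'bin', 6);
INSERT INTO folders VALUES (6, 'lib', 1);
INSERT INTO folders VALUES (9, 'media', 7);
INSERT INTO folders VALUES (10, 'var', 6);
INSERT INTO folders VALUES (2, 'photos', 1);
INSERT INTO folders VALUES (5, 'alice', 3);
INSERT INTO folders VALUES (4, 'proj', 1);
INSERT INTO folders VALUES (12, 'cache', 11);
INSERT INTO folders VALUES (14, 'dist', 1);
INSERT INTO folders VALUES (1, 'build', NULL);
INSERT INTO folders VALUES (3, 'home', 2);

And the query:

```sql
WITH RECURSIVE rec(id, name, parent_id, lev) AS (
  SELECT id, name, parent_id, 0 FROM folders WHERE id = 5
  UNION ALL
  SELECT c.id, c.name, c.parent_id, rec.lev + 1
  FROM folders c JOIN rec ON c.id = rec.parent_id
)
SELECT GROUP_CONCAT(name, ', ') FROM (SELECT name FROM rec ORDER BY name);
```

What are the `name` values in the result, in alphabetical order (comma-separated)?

alice, build, home, photos

Base: id=5 (alice), parent_id=3, lev 0.
Iteration 1: join on id=3 -> home (id 3, parent_id=2, lev 1).
Iteration 2: join on id=2 -> photos (id 2, parent_id=1, lev 2).
Iteration 3: join on id=1 -> build (id 1, parent_id=NULL, lev 3).
Iteration 4: parent_id is NULL; no match; recursion stops.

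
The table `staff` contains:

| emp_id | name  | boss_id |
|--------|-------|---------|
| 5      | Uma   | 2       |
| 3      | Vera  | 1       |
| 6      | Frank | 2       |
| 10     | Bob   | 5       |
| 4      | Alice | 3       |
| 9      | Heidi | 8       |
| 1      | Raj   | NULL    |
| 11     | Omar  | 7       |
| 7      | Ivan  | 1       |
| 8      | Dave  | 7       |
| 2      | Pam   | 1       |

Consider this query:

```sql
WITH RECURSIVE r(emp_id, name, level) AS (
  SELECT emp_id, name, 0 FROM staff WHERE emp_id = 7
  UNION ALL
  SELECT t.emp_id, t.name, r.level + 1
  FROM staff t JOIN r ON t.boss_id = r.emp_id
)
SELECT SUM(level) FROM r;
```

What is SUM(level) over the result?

4

Base: emp_id=7 (Ivan) at level 0.
Iteration 1: rows with boss_id in {7} -> Dave (id 8, level 1), Omar (id 11, level 1).
Iteration 2: rows with boss_id in {8,11} -> Heidi (id 9, level 2).
Iteration 3: no rows with boss_id in {9}; recursion stops.
SUM(level) = 0 + 1 + 1 + 2 = 4.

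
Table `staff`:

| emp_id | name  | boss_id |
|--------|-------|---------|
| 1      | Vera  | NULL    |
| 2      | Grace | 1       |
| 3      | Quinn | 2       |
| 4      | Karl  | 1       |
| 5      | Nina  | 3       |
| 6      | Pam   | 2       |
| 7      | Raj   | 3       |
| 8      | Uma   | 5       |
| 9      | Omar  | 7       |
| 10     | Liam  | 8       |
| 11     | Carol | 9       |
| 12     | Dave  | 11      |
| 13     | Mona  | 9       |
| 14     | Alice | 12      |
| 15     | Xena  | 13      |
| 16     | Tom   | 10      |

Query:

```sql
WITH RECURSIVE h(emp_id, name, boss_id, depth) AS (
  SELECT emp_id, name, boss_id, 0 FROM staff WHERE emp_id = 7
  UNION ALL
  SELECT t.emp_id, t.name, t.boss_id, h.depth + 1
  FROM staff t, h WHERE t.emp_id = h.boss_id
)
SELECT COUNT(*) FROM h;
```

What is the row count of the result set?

Base: emp_id=7 (Raj), boss_id=3, depth 0.
Iteration 1: join on emp_id=3 -> Quinn (id 3, boss_id=2, depth 1).
Iteration 2: join on emp_id=2 -> Grace (id 2, boss_id=1, depth 2).
Iteration 3: join on emp_id=1 -> Vera (id 1, boss_id=NULL, depth 3).
Iteration 4: boss_id is NULL; no match; recursion stops.
Total rows emitted: 4.

4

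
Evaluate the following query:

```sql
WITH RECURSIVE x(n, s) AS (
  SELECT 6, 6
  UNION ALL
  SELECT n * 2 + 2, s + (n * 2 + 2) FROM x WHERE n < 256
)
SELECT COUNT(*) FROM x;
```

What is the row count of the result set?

Base: n=6, s=6.
Iteration 1: 6 < 256 holds -> n = 6 * 2 + 2 = 14, s = 6 + 14 = 20.
Iteration 2: 14 < 256 holds -> n = 14 * 2 + 2 = 30, s = 20 + 30 = 50.
Iteration 3: 30 < 256 holds -> n = 30 * 2 + 2 = 62, s = 50 + 62 = 112.
Iteration 4: 62 < 256 holds -> n = 62 * 2 + 2 = 126, s = 112 + 126 = 238.
Iteration 5: 126 < 256 holds -> n = 126 * 2 + 2 = 254, s = 238 + 254 = 492.
Iteration 6: 254 < 256 holds -> n = 254 * 2 + 2 = 510, s = 492 + 510 = 1002.
Iteration 7: 510 < 256 fails; recursion stops.
Total rows emitted: 7.

7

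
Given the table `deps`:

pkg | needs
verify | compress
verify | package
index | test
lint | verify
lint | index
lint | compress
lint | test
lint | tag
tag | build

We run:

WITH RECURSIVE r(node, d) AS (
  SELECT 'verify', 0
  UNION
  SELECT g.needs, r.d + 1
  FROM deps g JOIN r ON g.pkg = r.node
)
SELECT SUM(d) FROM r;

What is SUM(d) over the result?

Base: (verify, d=0).
Iteration 1: edges from {verify} -> (compress, d=1), (package, d=1).
Iteration 2: no outgoing edges from {compress,package}; recursion stops.
SUM(d) = 0 + 1 + 1 = 2.

2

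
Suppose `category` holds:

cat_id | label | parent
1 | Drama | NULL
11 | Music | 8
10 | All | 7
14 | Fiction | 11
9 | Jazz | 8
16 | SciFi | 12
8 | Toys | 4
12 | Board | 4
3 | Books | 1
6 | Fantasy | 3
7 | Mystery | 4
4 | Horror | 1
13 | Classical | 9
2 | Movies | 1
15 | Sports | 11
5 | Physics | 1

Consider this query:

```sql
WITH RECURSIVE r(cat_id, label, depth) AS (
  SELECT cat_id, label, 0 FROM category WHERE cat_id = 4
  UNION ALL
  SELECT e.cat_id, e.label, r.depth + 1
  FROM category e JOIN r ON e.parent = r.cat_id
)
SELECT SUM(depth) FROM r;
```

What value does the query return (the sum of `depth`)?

Base: cat_id=4 (Horror) at depth 0.
Iteration 1: rows with parent in {4} -> Mystery (id 7, depth 1), Toys (id 8, depth 1), Board (id 12, depth 1).
Iteration 2: rows with parent in {7,8,12} -> Jazz (id 9, depth 2), All (id 10, depth 2), Music (id 11, depth 2), SciFi (id 16, depth 2).
Iteration 3: rows with parent in {9,10,11,16} -> Classical (id 13, depth 3), Fiction (id 14, depth 3), Sports (id 15, depth 3).
Iteration 4: no rows with parent in {13,14,15}; recursion stops.
SUM(depth) = 0 + 1 + 1 + 1 + 2 + 2 + 2 + 2 + 3 + 3 + 3 = 20.

20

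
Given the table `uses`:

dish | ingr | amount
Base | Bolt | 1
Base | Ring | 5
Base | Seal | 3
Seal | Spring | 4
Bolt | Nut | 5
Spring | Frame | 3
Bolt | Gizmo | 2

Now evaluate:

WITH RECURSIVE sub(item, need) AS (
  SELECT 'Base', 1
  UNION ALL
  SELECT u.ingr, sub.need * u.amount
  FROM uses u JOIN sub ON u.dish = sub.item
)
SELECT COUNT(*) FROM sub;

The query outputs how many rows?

8

Base: (Base, need=1).
Iteration 1: components of {Base} -> Bolt = 1*1 = 1, Ring = 1*5 = 5, Seal = 1*3 = 3.
Iteration 2: components of {Bolt,Ring,Seal} -> Gizmo = 1*2 = 2, Nut = 1*5 = 5, Spring = 3*4 = 12.
Iteration 3: components of {Gizmo,Nut,Spring} -> Frame = 12*3 = 36.
Iteration 4: no further components; recursion stops.
Total rows emitted: 8.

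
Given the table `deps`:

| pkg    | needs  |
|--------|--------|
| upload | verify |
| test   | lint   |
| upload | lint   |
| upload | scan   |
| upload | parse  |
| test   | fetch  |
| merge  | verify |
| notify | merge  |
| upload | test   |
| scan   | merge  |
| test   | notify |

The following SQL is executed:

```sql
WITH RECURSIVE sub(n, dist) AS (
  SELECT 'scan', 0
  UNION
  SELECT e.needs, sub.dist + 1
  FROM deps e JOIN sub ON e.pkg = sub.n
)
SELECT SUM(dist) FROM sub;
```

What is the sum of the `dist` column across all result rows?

Base: (scan, dist=0).
Iteration 1: edges from {scan} -> (merge, dist=1).
Iteration 2: edges from {merge} -> (verify, dist=2).
Iteration 3: no outgoing edges from {verify}; recursion stops.
SUM(dist) = 0 + 1 + 2 = 3.

3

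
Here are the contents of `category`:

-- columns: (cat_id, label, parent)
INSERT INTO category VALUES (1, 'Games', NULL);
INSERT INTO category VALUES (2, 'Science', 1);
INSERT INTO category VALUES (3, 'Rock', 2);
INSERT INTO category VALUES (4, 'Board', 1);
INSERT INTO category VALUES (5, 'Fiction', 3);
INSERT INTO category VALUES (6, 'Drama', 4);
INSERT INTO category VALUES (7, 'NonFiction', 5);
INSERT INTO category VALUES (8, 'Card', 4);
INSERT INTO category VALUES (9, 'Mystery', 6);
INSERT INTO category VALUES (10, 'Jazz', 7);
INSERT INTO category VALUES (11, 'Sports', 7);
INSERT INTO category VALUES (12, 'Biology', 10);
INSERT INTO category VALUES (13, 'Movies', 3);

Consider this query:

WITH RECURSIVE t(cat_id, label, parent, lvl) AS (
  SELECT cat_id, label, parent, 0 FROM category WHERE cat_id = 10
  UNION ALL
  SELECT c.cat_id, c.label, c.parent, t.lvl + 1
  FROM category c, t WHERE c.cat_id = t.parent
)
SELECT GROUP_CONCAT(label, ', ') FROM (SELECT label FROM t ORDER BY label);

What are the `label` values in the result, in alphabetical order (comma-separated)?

Base: cat_id=10 (Jazz), parent=7, lvl 0.
Iteration 1: join on cat_id=7 -> NonFiction (id 7, parent=5, lvl 1).
Iteration 2: join on cat_id=5 -> Fiction (id 5, parent=3, lvl 2).
Iteration 3: join on cat_id=3 -> Rock (id 3, parent=2, lvl 3).
Iteration 4: join on cat_id=2 -> Science (id 2, parent=1, lvl 4).
Iteration 5: join on cat_id=1 -> Games (id 1, parent=NULL, lvl 5).
Iteration 6: parent is NULL; no match; recursion stops.

Fiction, Games, Jazz, NonFiction, Rock, Science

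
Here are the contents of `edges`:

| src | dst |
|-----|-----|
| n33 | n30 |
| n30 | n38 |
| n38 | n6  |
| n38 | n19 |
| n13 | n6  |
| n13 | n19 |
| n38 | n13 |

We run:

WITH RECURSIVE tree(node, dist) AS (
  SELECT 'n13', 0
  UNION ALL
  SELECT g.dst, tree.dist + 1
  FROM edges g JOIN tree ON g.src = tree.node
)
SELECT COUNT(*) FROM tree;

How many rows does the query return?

Base: (n13, dist=0).
Iteration 1: edges from {n13} -> (n19, dist=1), (n6, dist=1).
Iteration 2: no outgoing edges from {n19,n6}; recursion stops.
Total rows emitted: 3.

3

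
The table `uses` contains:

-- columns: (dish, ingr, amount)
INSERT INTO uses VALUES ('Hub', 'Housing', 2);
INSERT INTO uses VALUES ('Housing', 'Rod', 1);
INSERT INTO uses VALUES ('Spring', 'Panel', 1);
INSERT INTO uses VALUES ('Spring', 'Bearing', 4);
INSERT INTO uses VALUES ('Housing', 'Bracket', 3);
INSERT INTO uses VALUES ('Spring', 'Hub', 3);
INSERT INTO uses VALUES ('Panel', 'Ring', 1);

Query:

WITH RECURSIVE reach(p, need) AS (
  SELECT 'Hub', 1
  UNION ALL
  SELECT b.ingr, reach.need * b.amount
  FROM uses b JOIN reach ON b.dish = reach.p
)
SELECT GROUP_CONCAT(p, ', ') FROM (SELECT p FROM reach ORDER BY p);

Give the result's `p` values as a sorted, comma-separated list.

Base: (Hub, need=1).
Iteration 1: components of {Hub} -> Housing = 1*2 = 2.
Iteration 2: components of {Housing} -> Bracket = 2*3 = 6, Rod = 2*1 = 2.
Iteration 3: no further components; recursion stops.

Bracket, Housing, Hub, Rod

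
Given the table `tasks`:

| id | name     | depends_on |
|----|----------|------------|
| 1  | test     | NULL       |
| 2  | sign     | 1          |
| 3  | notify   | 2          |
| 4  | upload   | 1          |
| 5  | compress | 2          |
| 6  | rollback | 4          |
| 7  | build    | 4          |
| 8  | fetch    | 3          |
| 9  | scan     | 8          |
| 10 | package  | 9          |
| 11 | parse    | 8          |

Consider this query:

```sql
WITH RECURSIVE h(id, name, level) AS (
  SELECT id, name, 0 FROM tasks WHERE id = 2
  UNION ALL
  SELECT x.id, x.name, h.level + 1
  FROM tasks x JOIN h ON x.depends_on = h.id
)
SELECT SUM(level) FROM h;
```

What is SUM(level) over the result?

Base: id=2 (sign) at level 0.
Iteration 1: rows with depends_on in {2} -> notify (id 3, level 1), compress (id 5, level 1).
Iteration 2: rows with depends_on in {3,5} -> fetch (id 8, level 2).
Iteration 3: rows with depends_on in {8} -> scan (id 9, level 3), parse (id 11, level 3).
Iteration 4: rows with depends_on in {9,11} -> package (id 10, level 4).
Iteration 5: no rows with depends_on in {10}; recursion stops.
SUM(level) = 0 + 1 + 1 + 2 + 3 + 3 + 4 = 14.

14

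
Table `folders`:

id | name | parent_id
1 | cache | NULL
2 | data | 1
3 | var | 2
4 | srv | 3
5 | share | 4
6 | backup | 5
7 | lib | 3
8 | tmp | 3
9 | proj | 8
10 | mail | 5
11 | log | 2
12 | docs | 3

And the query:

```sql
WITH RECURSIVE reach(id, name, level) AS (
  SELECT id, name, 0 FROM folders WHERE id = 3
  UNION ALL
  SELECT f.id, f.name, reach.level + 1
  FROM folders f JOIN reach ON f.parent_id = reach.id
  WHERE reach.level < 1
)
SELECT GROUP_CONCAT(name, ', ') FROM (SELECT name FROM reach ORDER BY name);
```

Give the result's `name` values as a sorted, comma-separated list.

Base: id=3 (var) at level 0.
Iteration 1: rows with parent_id in {3} -> srv (id 4, level 1), lib (id 7, level 1), tmp (id 8, level 1), docs (id 12, level 1).
Iteration 2: level < 1 fails for all current rows; recursion stops.

docs, lib, srv, tmp, var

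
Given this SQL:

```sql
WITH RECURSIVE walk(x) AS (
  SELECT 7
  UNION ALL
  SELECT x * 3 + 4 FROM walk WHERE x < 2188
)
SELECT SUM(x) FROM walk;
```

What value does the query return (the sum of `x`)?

Base: x=7.
Iteration 1: 7 < 2188 holds -> x = 7 * 3 + 4 = 25.
Iteration 2: 25 < 2188 holds -> x = 25 * 3 + 4 = 79.
Iteration 3: 79 < 2188 holds -> x = 79 * 3 + 4 = 241.
Iteration 4: 241 < 2188 holds -> x = 241 * 3 + 4 = 727.
Iteration 5: 727 < 2188 holds -> x = 727 * 3 + 4 = 2185.
Iteration 6: 2185 < 2188 holds -> x = 2185 * 3 + 4 = 6559.
Iteration 7: 6559 < 2188 fails; recursion stops.
SUM(x) = 7 + 25 + 79 + 241 + 727 + 2185 + 6559 = 9823.

9823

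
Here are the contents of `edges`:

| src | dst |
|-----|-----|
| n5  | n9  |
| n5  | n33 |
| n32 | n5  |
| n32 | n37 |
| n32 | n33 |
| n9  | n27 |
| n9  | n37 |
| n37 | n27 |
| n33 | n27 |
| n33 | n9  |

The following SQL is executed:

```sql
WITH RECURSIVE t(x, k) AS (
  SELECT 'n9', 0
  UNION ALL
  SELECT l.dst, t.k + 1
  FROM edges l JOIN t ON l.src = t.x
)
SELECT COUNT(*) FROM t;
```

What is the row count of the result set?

Base: (n9, k=0).
Iteration 1: edges from {n9} -> (n27, k=1), (n37, k=1).
Iteration 2: edges from {n27,n37} -> (n27, k=2).
Iteration 3: no outgoing edges from {n27}; recursion stops.
Total rows emitted: 4.

4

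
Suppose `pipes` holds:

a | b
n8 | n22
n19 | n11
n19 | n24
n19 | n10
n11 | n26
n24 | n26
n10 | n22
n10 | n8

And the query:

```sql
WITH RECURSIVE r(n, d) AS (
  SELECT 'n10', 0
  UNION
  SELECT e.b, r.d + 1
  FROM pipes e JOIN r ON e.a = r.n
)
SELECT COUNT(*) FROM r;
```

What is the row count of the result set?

Base: (n10, d=0).
Iteration 1: edges from {n10} -> (n22, d=1), (n8, d=1).
Iteration 2: edges from {n22,n8} -> (n22, d=2).
Iteration 3: no outgoing edges from {n22}; recursion stops.
Total rows emitted: 4.

4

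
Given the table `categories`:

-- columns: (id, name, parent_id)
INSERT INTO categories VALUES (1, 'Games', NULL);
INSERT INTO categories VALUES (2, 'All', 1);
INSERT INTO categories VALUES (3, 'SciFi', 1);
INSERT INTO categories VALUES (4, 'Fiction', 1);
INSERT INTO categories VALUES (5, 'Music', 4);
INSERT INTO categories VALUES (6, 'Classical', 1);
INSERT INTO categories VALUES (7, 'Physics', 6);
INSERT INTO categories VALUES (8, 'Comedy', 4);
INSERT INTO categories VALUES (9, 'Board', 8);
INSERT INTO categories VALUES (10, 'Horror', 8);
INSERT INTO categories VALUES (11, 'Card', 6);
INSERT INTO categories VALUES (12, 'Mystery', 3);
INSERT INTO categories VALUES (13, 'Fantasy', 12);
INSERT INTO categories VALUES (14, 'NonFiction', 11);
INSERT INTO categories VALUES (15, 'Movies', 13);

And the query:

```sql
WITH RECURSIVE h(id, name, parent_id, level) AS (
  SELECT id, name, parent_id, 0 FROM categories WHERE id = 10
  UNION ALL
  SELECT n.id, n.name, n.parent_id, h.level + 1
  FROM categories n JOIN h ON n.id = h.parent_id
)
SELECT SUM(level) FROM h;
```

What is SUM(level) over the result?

6

Base: id=10 (Horror), parent_id=8, level 0.
Iteration 1: join on id=8 -> Comedy (id 8, parent_id=4, level 1).
Iteration 2: join on id=4 -> Fiction (id 4, parent_id=1, level 2).
Iteration 3: join on id=1 -> Games (id 1, parent_id=NULL, level 3).
Iteration 4: parent_id is NULL; no match; recursion stops.
SUM(level) = 0 + 1 + 2 + 3 = 6.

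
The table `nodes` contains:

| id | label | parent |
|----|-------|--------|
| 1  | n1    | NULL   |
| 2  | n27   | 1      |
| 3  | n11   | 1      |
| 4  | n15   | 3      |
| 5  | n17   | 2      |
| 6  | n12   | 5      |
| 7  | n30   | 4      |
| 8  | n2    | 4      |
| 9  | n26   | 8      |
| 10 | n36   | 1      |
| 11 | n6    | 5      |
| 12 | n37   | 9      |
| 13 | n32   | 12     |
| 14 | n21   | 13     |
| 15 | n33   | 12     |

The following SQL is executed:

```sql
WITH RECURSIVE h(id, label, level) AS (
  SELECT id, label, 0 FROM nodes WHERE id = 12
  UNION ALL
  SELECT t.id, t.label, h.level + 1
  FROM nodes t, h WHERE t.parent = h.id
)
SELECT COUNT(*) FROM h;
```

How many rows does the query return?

Base: id=12 (n37) at level 0.
Iteration 1: rows with parent in {12} -> n32 (id 13, level 1), n33 (id 15, level 1).
Iteration 2: rows with parent in {13,15} -> n21 (id 14, level 2).
Iteration 3: no rows with parent in {14}; recursion stops.
Total rows emitted: 4.

4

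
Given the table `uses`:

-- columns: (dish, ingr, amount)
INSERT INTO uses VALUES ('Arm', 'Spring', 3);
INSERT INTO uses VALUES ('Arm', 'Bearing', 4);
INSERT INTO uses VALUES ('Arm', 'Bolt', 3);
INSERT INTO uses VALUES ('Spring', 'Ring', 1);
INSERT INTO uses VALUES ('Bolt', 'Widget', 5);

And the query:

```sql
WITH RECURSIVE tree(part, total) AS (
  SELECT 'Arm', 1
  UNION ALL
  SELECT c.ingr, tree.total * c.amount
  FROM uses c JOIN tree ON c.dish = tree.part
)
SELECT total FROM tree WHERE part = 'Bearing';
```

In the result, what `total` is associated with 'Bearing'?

Base: (Arm, total=1).
Iteration 1: components of {Arm} -> Bearing = 1*4 = 4, Bolt = 1*3 = 3, Spring = 1*3 = 3.
Iteration 2: components of {Bearing,Bolt,Spring} -> Ring = 3*1 = 3, Widget = 3*5 = 15.
Iteration 3: no further components; recursion stops.

4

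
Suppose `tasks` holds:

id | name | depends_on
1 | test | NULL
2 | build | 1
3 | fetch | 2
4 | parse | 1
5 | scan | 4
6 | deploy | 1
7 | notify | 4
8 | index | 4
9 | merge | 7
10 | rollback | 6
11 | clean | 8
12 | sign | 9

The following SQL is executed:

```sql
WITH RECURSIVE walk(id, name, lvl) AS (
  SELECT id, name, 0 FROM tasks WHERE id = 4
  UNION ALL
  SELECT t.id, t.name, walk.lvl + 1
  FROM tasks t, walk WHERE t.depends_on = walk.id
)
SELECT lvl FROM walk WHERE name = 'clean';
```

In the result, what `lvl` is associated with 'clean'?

2

Base: id=4 (parse) at lvl 0.
Iteration 1: rows with depends_on in {4} -> scan (id 5, lvl 1), notify (id 7, lvl 1), index (id 8, lvl 1).
Iteration 2: rows with depends_on in {5,7,8} -> merge (id 9, lvl 2), clean (id 11, lvl 2).
Iteration 3: rows with depends_on in {9,11} -> sign (id 12, lvl 3).
Iteration 4: no rows with depends_on in {12}; recursion stops.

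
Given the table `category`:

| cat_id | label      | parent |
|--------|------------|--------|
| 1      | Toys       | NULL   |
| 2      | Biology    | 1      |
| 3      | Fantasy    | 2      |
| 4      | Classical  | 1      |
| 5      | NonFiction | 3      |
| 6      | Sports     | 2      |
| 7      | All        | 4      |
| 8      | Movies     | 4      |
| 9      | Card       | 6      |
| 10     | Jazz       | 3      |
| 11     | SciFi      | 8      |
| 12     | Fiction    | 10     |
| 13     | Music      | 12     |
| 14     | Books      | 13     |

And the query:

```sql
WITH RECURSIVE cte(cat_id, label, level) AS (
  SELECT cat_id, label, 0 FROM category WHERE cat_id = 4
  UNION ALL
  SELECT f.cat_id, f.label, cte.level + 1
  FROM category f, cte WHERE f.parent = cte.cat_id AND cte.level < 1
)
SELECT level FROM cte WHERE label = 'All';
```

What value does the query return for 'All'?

Base: cat_id=4 (Classical) at level 0.
Iteration 1: rows with parent in {4} -> All (id 7, level 1), Movies (id 8, level 1).
Iteration 2: level < 1 fails for all current rows; recursion stops.

1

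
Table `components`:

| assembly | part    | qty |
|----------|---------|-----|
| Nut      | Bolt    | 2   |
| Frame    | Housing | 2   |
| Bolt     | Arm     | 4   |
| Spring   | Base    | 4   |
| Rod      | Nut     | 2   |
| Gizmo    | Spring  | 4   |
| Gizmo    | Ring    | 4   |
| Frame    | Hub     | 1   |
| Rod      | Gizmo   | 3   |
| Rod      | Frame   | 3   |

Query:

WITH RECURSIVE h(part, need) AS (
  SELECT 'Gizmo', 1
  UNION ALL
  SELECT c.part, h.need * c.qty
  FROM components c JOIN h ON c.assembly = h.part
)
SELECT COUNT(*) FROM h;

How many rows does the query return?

Base: (Gizmo, need=1).
Iteration 1: components of {Gizmo} -> Ring = 1*4 = 4, Spring = 1*4 = 4.
Iteration 2: components of {Ring,Spring} -> Base = 4*4 = 16.
Iteration 3: no further components; recursion stops.
Total rows emitted: 4.

4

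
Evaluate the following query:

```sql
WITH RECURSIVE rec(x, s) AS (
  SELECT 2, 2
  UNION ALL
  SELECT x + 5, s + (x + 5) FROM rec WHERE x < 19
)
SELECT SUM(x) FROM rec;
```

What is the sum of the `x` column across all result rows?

Base: x=2, s=2.
Iteration 1: 2 < 19 holds -> x = 2 + 5 = 7, s = 2 + 7 = 9.
Iteration 2: 7 < 19 holds -> x = 7 + 5 = 12, s = 9 + 12 = 21.
Iteration 3: 12 < 19 holds -> x = 12 + 5 = 17, s = 21 + 17 = 38.
Iteration 4: 17 < 19 holds -> x = 17 + 5 = 22, s = 38 + 22 = 60.
Iteration 5: 22 < 19 fails; recursion stops.
SUM(x) = 2 + 7 + 12 + 17 + 22 = 60.

60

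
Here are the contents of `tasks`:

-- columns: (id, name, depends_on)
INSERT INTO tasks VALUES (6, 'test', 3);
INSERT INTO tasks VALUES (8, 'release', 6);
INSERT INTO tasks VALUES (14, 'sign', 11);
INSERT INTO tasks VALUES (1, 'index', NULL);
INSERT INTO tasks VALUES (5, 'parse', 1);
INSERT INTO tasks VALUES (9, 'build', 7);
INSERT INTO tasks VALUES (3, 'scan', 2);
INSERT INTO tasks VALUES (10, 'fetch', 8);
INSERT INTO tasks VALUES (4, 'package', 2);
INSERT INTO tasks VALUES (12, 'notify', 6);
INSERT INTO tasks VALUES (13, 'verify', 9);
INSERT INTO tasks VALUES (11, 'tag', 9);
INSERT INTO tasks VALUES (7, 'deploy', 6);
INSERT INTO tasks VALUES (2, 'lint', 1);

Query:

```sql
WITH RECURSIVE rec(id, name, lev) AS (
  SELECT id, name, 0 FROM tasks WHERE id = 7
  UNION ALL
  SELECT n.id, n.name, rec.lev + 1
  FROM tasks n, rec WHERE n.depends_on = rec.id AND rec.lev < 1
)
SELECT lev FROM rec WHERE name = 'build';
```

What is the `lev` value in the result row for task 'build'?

1

Base: id=7 (deploy) at lev 0.
Iteration 1: rows with depends_on in {7} -> build (id 9, lev 1).
Iteration 2: lev < 1 fails for all current rows; recursion stops.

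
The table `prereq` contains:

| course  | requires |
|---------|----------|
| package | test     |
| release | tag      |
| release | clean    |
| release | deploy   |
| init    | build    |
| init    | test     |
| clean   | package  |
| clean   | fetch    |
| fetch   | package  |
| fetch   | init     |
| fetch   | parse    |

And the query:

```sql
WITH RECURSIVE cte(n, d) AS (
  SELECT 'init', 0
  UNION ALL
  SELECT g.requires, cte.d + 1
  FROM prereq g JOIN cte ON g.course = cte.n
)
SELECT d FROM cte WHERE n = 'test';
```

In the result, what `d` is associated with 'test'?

Base: (init, d=0).
Iteration 1: edges from {init} -> (build, d=1), (test, d=1).
Iteration 2: no outgoing edges from {build,test}; recursion stops.

1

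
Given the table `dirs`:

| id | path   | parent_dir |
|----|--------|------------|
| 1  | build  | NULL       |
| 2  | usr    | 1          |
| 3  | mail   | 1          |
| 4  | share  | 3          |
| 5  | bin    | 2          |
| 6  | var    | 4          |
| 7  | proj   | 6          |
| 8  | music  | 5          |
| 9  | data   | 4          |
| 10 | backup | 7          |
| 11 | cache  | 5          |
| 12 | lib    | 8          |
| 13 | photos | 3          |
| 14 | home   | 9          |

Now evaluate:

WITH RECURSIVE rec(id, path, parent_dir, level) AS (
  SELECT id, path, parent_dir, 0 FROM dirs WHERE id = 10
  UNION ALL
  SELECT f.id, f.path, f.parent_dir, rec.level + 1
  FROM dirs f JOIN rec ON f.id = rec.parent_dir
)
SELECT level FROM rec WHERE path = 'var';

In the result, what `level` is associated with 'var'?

Base: id=10 (backup), parent_dir=7, level 0.
Iteration 1: join on id=7 -> proj (id 7, parent_dir=6, level 1).
Iteration 2: join on id=6 -> var (id 6, parent_dir=4, level 2).
Iteration 3: join on id=4 -> share (id 4, parent_dir=3, level 3).
Iteration 4: join on id=3 -> mail (id 3, parent_dir=1, level 4).
Iteration 5: join on id=1 -> build (id 1, parent_dir=NULL, level 5).
Iteration 6: parent_dir is NULL; no match; recursion stops.

2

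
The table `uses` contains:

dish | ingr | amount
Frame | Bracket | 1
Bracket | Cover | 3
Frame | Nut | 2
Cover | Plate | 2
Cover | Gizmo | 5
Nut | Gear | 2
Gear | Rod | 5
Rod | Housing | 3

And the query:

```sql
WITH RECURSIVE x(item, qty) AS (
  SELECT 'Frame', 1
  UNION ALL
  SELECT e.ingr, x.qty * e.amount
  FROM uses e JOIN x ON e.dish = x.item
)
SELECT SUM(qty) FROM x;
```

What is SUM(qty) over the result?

112

Base: (Frame, qty=1).
Iteration 1: components of {Frame} -> Bracket = 1*1 = 1, Nut = 1*2 = 2.
Iteration 2: components of {Bracket,Nut} -> Cover = 1*3 = 3, Gear = 2*2 = 4.
Iteration 3: components of {Cover,Gear} -> Gizmo = 3*5 = 15, Plate = 3*2 = 6, Rod = 4*5 = 20.
Iteration 4: components of {Gizmo,Plate,Rod} -> Housing = 20*3 = 60.
Iteration 5: no further components; recursion stops.
SUM(qty) = 1 + 1 + 2 + 3 + 4 + 6 + 15 + 20 + 60 = 112.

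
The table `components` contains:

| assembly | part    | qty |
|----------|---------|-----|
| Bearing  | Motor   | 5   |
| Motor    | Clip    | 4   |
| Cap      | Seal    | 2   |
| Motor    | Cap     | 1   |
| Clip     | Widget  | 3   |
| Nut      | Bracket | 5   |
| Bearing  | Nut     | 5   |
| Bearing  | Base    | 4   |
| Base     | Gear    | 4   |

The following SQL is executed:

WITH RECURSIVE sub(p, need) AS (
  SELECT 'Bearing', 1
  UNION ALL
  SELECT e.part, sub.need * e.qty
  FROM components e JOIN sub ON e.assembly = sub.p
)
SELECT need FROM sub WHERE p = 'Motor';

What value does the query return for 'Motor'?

Base: (Bearing, need=1).
Iteration 1: components of {Bearing} -> Base = 1*4 = 4, Motor = 1*5 = 5, Nut = 1*5 = 5.
Iteration 2: components of {Base,Motor,Nut} -> Bracket = 5*5 = 25, Cap = 5*1 = 5, Clip = 5*4 = 20, Gear = 4*4 = 16.
Iteration 3: components of {Bracket,Cap,Clip,Gear} -> Seal = 5*2 = 10, Widget = 20*3 = 60.
Iteration 4: no further components; recursion stops.

5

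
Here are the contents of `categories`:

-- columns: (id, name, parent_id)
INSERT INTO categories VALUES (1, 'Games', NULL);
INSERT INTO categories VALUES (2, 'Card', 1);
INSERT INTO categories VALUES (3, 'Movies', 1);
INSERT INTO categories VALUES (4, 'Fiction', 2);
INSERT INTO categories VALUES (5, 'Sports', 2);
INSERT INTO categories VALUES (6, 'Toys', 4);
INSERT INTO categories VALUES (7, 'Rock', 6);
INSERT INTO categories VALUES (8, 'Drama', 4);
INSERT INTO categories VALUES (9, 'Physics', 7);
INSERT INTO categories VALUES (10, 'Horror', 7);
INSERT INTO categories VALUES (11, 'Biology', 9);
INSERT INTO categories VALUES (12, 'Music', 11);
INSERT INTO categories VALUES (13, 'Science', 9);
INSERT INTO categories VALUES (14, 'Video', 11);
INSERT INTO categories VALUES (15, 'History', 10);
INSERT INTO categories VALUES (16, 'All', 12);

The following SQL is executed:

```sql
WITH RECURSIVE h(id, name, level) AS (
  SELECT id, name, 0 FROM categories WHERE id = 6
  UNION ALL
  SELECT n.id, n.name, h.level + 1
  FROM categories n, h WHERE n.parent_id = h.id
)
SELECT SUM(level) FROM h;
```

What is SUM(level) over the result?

Base: id=6 (Toys) at level 0.
Iteration 1: rows with parent_id in {6} -> Rock (id 7, level 1).
Iteration 2: rows with parent_id in {7} -> Physics (id 9, level 2), Horror (id 10, level 2).
Iteration 3: rows with parent_id in {9,10} -> Biology (id 11, level 3), Science (id 13, level 3), History (id 15, level 3).
Iteration 4: rows with parent_id in {11,13,15} -> Music (id 12, level 4), Video (id 14, level 4).
Iteration 5: rows with parent_id in {12,14} -> All (id 16, level 5).
Iteration 6: no rows with parent_id in {16}; recursion stops.
SUM(level) = 0 + 1 + 2 + 2 + 3 + 3 + 3 + 4 + 4 + 5 = 27.

27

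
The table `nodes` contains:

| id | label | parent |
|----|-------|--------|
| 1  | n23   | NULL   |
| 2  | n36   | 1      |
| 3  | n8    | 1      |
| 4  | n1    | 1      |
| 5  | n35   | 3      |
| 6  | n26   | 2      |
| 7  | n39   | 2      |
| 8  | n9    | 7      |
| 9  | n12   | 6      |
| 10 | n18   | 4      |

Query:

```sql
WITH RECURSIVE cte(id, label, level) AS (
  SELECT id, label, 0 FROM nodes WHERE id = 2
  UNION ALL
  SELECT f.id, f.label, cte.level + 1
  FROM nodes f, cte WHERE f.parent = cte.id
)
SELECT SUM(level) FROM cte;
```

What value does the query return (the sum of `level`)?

Base: id=2 (n36) at level 0.
Iteration 1: rows with parent in {2} -> n26 (id 6, level 1), n39 (id 7, level 1).
Iteration 2: rows with parent in {6,7} -> n9 (id 8, level 2), n12 (id 9, level 2).
Iteration 3: no rows with parent in {8,9}; recursion stops.
SUM(level) = 0 + 1 + 1 + 2 + 2 = 6.

6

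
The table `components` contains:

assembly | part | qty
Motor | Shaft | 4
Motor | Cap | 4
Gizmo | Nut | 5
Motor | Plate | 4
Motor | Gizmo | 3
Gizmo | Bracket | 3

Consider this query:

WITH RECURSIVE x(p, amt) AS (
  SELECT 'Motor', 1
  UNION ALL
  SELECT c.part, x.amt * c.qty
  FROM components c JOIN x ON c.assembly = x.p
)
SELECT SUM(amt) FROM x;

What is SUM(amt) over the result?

Base: (Motor, amt=1).
Iteration 1: components of {Motor} -> Cap = 1*4 = 4, Gizmo = 1*3 = 3, Plate = 1*4 = 4, Shaft = 1*4 = 4.
Iteration 2: components of {Cap,Gizmo,Plate,Shaft} -> Bracket = 3*3 = 9, Nut = 3*5 = 15.
Iteration 3: no further components; recursion stops.
SUM(amt) = 1 + 4 + 4 + 3 + 4 + 15 + 9 = 40.

40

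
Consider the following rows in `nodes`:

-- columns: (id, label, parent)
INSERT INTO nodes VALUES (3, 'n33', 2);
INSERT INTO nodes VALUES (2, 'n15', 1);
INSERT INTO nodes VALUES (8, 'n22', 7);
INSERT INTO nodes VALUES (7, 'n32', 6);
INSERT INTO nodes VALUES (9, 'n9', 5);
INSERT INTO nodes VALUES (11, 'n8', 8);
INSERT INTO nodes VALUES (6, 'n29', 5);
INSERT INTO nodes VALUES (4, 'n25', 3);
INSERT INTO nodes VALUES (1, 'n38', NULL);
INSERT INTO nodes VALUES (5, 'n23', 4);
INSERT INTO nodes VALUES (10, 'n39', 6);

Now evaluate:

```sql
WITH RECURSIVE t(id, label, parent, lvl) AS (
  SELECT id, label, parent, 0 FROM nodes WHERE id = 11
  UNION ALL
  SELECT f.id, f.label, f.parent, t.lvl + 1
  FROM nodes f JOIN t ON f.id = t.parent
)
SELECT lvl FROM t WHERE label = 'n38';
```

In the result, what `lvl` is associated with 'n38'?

Base: id=11 (n8), parent=8, lvl 0.
Iteration 1: join on id=8 -> n22 (id 8, parent=7, lvl 1).
Iteration 2: join on id=7 -> n32 (id 7, parent=6, lvl 2).
Iteration 3: join on id=6 -> n29 (id 6, parent=5, lvl 3).
Iteration 4: join on id=5 -> n23 (id 5, parent=4, lvl 4).
Iteration 5: join on id=4 -> n25 (id 4, parent=3, lvl 5).
Iteration 6: join on id=3 -> n33 (id 3, parent=2, lvl 6).
Iteration 7: join on id=2 -> n15 (id 2, parent=1, lvl 7).
Iteration 8: join on id=1 -> n38 (id 1, parent=NULL, lvl 8).
Iteration 9: parent is NULL; no match; recursion stops.

8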